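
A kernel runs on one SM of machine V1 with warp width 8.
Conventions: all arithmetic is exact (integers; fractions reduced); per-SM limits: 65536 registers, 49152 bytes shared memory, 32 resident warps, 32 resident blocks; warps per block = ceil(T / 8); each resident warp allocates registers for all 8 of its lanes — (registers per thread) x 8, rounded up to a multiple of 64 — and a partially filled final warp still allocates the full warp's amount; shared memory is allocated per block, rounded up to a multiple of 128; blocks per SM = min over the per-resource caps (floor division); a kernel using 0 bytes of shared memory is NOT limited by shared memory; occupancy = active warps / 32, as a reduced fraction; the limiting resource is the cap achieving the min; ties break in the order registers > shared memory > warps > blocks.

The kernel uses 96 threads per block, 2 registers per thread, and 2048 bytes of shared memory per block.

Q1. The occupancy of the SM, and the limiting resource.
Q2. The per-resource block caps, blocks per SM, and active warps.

Answer: occupancy 3/4, limited by warps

registers: 85 blocks
shared memory: 24 blocks
warps: 2 blocks
blocks: 32 blocks

Answer: 2 blocks, 24 active warps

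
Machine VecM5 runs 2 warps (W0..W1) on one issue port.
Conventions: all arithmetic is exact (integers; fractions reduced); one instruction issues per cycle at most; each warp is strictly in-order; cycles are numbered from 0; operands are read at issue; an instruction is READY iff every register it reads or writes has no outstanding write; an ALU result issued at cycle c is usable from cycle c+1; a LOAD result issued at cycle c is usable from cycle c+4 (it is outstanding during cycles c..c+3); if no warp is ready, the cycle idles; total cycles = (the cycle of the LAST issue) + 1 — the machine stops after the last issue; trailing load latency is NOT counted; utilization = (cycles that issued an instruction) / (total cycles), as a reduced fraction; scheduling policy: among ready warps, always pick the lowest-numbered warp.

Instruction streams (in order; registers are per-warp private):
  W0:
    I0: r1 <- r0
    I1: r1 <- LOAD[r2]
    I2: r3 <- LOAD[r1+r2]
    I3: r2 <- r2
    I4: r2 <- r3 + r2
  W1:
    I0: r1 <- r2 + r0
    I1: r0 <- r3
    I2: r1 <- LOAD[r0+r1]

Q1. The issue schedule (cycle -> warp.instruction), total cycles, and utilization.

cycle 0: W0.I0
cycle 1: W0.I1
cycle 2: W1.I0
cycle 3: W1.I1
cycle 4: W1.I2
cycle 5: W0.I2
cycle 6: W0.I3
cycle 7: idle
cycle 8: idle
cycle 9: W0.I4

Answer: 10 cycles, utilization 4/5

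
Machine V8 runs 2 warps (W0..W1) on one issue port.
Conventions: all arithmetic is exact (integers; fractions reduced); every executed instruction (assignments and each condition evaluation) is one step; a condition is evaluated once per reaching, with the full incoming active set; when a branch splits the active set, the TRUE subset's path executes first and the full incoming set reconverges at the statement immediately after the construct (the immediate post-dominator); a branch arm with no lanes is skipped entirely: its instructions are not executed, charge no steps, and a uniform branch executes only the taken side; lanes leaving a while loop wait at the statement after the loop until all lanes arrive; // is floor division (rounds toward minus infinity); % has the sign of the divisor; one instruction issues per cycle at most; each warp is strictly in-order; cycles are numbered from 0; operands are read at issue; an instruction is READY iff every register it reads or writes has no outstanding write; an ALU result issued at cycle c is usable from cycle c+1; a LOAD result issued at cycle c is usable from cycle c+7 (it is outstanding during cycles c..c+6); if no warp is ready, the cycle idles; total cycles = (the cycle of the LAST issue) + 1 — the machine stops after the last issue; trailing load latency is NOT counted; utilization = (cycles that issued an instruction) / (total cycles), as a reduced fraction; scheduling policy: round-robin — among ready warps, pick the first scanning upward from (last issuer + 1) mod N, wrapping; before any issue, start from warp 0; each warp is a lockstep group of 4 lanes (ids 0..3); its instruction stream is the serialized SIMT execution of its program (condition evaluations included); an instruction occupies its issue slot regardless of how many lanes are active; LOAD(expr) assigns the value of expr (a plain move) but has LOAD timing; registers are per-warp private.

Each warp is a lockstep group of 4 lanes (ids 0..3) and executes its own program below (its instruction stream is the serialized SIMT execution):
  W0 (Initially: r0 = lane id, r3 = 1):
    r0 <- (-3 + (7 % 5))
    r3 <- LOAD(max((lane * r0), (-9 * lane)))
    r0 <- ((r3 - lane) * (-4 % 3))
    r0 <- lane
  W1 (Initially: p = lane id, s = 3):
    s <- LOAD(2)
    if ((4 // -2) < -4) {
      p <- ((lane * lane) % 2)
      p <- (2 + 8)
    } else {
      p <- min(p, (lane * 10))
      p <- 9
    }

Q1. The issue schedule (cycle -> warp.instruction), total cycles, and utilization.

cycle 0: W0.I0
cycle 1: W1.I0
cycle 2: W0.I1
cycle 3: W1.I1
cycle 4: W1.I2
cycle 5: W1.I3
cycle 6: idle
cycle 7: idle
cycle 8: idle
cycle 9: W0.I2
cycle 10: W0.I3

Answer: 11 cycles, utilization 8/11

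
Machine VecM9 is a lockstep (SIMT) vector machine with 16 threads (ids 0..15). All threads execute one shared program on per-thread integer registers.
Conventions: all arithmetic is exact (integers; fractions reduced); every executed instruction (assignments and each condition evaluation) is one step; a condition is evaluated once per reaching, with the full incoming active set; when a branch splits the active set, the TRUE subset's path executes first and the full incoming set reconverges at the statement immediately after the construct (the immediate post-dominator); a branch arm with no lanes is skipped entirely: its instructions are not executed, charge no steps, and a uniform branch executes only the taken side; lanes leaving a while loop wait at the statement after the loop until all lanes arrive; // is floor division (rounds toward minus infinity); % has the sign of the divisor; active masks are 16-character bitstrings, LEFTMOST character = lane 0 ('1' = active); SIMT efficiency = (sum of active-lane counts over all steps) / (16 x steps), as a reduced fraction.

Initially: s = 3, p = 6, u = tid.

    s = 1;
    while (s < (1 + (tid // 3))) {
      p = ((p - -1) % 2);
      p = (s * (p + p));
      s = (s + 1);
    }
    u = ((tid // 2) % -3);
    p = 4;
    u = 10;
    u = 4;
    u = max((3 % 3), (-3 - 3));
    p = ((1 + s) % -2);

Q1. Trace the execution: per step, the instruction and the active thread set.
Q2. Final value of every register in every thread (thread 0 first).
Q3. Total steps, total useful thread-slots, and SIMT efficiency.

step 0: s <- 1                       1111111111111111
step 1: eval (s < (1 + (tid // 3)))  1111111111111111
step 2: p <- ((p - -1) % 2)          0001111111111111
step 3: p <- (s * (p + p))           0001111111111111
step 4: s <- (s + 1)                 0001111111111111
step 5: eval (s < (1 + (tid // 3)))  0001111111111111
step 6: p <- ((p - -1) % 2)          0000001111111111
step 7: p <- (s * (p + p))           0000001111111111
step 8: s <- (s + 1)                 0000001111111111
step 9: eval (s < (1 + (tid // 3)))  0000001111111111
step 10: p <- ((p - -1) % 2)          0000000001111111
step 11: p <- (s * (p + p))           0000000001111111
step 12: s <- (s + 1)                 0000000001111111
step 13: eval (s < (1 + (tid // 3)))  0000000001111111
step 14: p <- ((p - -1) % 2)          0000000000001111
step 15: p <- (s * (p + p))           0000000000001111
step 16: s <- (s + 1)                 0000000000001111
step 17: eval (s < (1 + (tid // 3)))  0000000000001111
step 18: p <- ((p - -1) % 2)          0000000000000001
step 19: p <- (s * (p + p))           0000000000000001
step 20: s <- (s + 1)                 0000000000000001
step 21: eval (s < (1 + (tid // 3)))  0000000000000001
step 22: u <- ((tid // 2) % -3)       1111111111111111
step 23: p <- 4                       1111111111111111
step 24: u <- 10                      1111111111111111
step 25: u <- 4                       1111111111111111
step 26: u <- max((3 % 3), (-3 - 3))  1111111111111111
step 27: p <- ((1 + s) % -2)          1111111111111111

Answer: 28 steps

s: 1,1,1,2,2,2,3,3,3,4,4,4,5,5,5,6
p: 0,0,0,-1,-1,-1,0,0,0,-1,-1,-1,0,0,0,-1
u: 0,0,0,0,0,0,0,0,0,0,0,0,0,0,0,0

steps = 28; useful = 268; efficiency = 268/448 = 67/112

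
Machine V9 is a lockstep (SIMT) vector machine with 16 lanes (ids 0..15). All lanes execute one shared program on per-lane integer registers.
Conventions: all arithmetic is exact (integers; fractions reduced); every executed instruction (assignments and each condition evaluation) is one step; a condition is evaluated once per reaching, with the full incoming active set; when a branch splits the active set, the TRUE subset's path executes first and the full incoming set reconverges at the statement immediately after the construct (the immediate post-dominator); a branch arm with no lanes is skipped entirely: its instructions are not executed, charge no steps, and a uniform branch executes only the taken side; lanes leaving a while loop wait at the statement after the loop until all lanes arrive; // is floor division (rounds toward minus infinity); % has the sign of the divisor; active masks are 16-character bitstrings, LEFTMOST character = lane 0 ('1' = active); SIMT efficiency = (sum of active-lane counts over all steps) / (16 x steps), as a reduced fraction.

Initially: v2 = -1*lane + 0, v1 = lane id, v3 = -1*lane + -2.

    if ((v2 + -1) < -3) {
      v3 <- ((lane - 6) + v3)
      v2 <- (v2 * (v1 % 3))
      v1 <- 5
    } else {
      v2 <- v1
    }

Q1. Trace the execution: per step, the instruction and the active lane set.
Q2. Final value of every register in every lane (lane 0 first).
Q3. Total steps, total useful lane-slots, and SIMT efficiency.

step 0: eval ((v2 + -1) < -3)        1111111111111111
step 1: v3 <- ((lane - 6) + v3)      0001111111111111
step 2: v2 <- (v2 * (v1 % 3))        0001111111111111
step 3: v1 <- 5                      0001111111111111
step 4: v2 <- v1                     1110000000000000

Answer: 5 steps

v2: 0,1,2,0,-4,-10,0,-7,-16,0,-10,-22,0,-13,-28,0
v1: 0,1,2,5,5,5,5,5,5,5,5,5,5,5,5,5
v3: -2,-3,-4,-8,-8,-8,-8,-8,-8,-8,-8,-8,-8,-8,-8,-8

steps = 5; useful = 58; efficiency = 58/80 = 29/40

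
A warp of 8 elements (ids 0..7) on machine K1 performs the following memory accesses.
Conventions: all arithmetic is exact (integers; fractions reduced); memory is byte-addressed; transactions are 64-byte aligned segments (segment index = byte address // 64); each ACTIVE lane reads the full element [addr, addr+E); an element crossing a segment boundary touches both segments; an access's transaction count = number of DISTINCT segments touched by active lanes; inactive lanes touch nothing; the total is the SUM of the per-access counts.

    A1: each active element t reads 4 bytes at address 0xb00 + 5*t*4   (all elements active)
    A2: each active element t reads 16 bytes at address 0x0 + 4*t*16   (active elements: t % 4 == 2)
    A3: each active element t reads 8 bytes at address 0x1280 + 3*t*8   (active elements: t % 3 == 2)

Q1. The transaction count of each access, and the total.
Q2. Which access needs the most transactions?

A1: 3 transactions
A2: 2 transactions
A3: 2 transactions

Answer: 3,2,2; total 7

Answer: A1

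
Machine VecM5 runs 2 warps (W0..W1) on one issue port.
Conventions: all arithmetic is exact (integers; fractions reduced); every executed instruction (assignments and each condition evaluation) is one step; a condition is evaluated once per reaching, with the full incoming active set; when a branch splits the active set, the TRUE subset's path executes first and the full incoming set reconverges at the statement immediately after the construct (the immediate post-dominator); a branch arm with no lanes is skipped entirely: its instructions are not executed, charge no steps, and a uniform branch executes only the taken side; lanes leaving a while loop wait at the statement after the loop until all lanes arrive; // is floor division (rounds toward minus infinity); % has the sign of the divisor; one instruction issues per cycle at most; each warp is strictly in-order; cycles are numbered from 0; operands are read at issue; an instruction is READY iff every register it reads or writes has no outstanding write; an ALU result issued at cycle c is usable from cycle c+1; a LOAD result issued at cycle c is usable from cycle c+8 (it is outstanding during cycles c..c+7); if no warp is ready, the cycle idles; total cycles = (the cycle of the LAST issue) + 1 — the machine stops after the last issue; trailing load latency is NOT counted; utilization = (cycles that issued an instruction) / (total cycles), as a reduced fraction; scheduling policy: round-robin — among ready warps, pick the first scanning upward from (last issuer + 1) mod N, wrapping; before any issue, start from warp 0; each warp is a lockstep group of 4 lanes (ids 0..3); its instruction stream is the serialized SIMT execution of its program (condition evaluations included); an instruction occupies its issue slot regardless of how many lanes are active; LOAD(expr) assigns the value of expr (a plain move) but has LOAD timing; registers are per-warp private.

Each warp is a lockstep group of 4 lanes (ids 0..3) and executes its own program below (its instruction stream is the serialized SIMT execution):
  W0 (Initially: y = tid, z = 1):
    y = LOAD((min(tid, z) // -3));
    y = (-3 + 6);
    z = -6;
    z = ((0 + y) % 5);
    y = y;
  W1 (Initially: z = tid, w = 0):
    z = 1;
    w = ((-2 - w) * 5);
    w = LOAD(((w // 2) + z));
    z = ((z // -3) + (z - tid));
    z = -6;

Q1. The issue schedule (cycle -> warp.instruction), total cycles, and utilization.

cycle 0: W0.I0
cycle 1: W1.I0
cycle 2: W1.I1
cycle 3: W1.I2
cycle 4: W1.I3
cycle 5: W1.I4
cycle 6: idle
cycle 7: idle
cycle 8: W0.I1
cycle 9: W0.I2
cycle 10: W0.I3
cycle 11: W0.I4

Answer: 12 cycles, utilization 5/6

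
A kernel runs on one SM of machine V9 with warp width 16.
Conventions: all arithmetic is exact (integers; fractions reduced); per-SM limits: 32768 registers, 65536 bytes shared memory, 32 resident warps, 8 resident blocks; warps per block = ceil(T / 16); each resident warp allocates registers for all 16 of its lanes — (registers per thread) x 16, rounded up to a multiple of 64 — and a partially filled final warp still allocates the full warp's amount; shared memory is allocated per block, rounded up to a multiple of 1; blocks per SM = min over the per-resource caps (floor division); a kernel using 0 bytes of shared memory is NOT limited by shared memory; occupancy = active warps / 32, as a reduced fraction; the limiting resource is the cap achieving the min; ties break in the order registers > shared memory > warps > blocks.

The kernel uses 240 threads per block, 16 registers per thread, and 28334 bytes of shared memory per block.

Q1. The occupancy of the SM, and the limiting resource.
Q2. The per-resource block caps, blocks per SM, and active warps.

Answer: occupancy 15/16, limited by shared memory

registers: 8 blocks
shared memory: 2 blocks
warps: 2 blocks
blocks: 8 blocks

Answer: 2 blocks, 30 active warps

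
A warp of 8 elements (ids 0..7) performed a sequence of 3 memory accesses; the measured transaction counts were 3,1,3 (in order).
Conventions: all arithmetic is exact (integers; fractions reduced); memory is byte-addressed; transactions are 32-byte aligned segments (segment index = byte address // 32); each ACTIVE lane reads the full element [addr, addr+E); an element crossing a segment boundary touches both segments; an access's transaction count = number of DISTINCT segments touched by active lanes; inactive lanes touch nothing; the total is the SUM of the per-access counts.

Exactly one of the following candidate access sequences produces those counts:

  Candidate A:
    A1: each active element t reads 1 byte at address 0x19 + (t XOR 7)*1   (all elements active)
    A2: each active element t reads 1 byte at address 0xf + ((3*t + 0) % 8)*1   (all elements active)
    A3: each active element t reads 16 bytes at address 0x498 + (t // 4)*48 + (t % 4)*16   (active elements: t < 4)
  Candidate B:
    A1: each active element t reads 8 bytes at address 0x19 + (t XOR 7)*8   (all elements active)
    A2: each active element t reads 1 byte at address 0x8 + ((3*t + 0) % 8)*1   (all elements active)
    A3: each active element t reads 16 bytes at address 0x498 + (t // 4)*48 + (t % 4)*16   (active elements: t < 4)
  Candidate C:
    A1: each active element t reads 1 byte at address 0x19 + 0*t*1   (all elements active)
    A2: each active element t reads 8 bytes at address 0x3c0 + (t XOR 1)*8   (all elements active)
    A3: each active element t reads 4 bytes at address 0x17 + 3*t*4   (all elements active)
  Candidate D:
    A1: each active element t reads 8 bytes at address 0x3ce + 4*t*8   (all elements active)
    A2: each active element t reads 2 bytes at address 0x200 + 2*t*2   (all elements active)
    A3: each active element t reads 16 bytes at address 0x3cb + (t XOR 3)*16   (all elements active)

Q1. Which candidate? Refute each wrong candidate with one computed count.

A: A1 gives 2 transactions, not 3
C: A1 gives 1 transaction, not 3
D: A1 gives 8 transactions, not 3
B: all counts match (3,1,3)

Answer: B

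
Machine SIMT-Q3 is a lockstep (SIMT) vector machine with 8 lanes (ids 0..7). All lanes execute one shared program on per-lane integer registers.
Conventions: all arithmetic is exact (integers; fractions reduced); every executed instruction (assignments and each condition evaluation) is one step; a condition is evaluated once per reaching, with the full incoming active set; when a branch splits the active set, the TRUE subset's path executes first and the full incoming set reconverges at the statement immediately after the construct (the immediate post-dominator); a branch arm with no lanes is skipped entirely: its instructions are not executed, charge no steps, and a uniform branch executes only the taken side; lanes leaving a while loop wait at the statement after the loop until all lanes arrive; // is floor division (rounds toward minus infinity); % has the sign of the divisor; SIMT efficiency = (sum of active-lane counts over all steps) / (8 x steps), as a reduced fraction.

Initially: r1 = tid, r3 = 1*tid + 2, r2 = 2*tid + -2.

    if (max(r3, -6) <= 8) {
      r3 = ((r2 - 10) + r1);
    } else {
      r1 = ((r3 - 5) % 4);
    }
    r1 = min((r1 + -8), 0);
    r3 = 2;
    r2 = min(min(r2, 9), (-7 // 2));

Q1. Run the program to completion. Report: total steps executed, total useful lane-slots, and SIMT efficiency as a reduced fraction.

Answer: 6 steps, 40 useful, 5/6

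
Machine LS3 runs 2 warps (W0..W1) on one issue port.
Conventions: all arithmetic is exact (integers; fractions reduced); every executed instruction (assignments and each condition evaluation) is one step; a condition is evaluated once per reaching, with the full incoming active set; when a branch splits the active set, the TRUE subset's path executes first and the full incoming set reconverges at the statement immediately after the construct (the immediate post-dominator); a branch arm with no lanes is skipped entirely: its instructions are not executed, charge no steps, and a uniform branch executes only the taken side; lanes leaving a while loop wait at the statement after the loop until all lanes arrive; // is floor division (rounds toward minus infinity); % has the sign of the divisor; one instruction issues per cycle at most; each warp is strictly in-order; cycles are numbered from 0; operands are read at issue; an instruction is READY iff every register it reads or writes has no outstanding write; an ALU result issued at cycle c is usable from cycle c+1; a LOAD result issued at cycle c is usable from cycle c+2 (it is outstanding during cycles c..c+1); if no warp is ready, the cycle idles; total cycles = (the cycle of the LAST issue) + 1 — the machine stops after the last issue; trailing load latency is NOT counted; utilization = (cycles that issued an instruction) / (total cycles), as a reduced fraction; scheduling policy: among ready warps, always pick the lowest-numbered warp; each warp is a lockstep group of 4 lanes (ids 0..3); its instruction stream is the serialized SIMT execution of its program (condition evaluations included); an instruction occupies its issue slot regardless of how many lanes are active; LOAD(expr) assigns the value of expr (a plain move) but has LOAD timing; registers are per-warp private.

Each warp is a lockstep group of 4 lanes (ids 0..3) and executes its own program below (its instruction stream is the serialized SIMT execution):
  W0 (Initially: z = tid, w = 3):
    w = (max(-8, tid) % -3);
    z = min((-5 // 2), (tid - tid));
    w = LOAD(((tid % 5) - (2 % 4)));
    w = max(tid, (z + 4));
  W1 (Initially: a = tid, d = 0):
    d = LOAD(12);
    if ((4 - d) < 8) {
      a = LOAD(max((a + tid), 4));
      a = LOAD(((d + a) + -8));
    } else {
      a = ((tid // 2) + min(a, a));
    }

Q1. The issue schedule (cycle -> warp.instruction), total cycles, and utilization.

cycle 0: W0.I0
cycle 1: W0.I1
cycle 2: W0.I2
cycle 3: W1.I0
cycle 4: W0.I3
cycle 5: W1.I1
cycle 6: W1.I2
cycle 7: idle
cycle 8: W1.I3

Answer: 9 cycles, utilization 8/9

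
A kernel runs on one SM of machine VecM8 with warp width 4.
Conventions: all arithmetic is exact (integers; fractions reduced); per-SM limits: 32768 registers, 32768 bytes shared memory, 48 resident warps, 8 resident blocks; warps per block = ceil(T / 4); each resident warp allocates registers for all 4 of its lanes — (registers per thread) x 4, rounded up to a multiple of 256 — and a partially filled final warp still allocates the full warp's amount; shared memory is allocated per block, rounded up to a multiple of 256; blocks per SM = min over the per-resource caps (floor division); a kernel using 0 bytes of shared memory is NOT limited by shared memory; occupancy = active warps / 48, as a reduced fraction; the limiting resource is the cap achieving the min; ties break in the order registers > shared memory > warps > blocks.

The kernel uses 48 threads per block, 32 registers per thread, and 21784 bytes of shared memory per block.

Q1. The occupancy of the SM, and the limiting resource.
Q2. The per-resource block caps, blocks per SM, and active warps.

Answer: occupancy 1/4, limited by shared memory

registers: 10 blocks
shared memory: 1 block
warps: 4 blocks
blocks: 8 blocks

Answer: 1 block, 12 active warps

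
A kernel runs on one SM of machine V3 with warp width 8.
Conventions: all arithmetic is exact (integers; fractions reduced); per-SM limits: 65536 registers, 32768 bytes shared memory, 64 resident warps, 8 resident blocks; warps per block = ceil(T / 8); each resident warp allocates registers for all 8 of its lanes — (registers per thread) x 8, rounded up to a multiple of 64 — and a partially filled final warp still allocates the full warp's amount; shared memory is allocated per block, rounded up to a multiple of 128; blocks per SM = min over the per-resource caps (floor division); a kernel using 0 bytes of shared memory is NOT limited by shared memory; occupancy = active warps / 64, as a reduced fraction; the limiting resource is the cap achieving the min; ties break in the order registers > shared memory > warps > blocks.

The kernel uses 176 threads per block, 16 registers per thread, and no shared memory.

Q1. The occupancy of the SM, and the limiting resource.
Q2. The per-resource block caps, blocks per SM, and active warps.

Answer: occupancy 11/16, limited by warps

registers: 23 blocks
shared memory: no limit (kernel uses none)
warps: 2 blocks
blocks: 8 blocks

Answer: 2 blocks, 44 active warps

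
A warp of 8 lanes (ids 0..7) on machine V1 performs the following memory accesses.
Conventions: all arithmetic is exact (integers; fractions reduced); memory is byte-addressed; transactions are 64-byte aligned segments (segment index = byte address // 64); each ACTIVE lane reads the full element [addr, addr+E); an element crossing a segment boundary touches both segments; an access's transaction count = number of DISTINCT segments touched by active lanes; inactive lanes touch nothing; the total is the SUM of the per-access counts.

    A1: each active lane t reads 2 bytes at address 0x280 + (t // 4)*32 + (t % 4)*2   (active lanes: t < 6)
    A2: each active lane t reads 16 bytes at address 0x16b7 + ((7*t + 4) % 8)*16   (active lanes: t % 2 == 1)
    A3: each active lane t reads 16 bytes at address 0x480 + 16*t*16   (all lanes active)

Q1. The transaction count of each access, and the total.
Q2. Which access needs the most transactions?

A1: 1 transaction
A2: 2 transactions
A3: 8 transactions

Answer: 1,2,8; total 11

Answer: A3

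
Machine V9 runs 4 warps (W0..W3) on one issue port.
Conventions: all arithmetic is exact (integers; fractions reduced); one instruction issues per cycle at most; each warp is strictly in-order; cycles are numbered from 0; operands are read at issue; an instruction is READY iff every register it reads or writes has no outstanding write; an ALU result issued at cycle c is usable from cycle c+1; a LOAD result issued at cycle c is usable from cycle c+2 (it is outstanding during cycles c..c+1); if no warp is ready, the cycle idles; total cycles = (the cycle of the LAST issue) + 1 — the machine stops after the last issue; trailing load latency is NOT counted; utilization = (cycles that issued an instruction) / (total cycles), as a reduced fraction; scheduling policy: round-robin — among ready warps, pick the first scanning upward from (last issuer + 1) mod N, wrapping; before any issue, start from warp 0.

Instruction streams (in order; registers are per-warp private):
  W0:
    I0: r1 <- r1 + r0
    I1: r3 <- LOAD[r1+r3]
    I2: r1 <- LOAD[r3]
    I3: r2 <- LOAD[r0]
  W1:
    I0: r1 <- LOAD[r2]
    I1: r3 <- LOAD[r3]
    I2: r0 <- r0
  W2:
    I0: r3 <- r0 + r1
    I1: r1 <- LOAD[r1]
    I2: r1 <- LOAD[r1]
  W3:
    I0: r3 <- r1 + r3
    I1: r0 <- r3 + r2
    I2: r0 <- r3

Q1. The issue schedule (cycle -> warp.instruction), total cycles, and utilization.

cycle 0: W0.I0
cycle 1: W1.I0
cycle 2: W2.I0
cycle 3: W3.I0
cycle 4: W0.I1
cycle 5: W1.I1
cycle 6: W2.I1
cycle 7: W3.I1
cycle 8: W0.I2
cycle 9: W1.I2
cycle 10: W2.I2
cycle 11: W3.I2
cycle 12: W0.I3

Answer: 13 cycles, utilization 1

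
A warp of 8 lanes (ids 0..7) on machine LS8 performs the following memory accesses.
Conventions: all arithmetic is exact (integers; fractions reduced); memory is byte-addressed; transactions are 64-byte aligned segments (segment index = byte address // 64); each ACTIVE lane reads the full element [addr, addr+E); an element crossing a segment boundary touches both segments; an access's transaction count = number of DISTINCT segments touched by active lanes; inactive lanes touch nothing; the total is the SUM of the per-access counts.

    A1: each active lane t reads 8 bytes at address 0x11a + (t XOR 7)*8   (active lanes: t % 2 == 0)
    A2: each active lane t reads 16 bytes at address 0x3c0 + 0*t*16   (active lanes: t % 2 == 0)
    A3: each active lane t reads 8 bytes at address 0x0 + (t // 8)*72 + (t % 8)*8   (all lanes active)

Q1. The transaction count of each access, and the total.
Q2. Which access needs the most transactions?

A1: 2 transactions
A2: 1 transaction
A3: 1 transaction

Answer: 2,1,1; total 4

Answer: A1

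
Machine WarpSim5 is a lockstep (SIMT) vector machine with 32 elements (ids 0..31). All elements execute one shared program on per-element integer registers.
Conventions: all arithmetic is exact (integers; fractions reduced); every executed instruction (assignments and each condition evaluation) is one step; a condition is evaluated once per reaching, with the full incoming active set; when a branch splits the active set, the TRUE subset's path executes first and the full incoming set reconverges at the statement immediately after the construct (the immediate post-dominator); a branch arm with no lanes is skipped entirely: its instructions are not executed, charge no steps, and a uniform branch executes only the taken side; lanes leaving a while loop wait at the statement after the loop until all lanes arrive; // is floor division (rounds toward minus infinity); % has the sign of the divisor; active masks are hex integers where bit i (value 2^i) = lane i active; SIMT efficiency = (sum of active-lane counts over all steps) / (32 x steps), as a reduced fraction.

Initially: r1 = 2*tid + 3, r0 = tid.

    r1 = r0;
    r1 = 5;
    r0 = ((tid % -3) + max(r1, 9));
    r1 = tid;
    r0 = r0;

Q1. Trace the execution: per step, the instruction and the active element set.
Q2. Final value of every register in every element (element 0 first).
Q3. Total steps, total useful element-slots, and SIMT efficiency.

step 0: r1 <- r0                     0xffffffff
step 1: r1 <- 5                      0xffffffff
step 2: r0 <- ((tid % -3) + max(r1, 9)) 0xffffffff
step 3: r1 <- tid                    0xffffffff
step 4: r0 <- r0                     0xffffffff

Answer: 5 steps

r1: 0,1,2,3,4,5,6,7,8,9,10,11,12,13,14,15,16,17,18,19,20,21,22,23,24,25,26,27,28,29,30,31
r0: 9,7,8,9,7,8,9,7,8,9,7,8,9,7,8,9,7,8,9,7,8,9,7,8,9,7,8,9,7,8,9,7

steps = 5; useful = 160; efficiency = 160/160 = 1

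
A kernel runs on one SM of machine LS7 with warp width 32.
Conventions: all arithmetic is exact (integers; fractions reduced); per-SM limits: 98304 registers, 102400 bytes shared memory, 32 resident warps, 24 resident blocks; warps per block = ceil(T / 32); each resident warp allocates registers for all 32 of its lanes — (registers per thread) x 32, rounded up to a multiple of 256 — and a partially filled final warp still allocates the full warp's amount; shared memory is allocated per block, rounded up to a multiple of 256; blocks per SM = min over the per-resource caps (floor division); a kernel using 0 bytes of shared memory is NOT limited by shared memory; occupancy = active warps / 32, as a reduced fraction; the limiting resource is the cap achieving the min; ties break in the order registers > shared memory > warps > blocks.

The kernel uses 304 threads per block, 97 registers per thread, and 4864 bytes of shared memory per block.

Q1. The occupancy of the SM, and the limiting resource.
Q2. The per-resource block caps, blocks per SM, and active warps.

Answer: occupancy 5/8, limited by registers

registers: 2 blocks
shared memory: 21 blocks
warps: 3 blocks
blocks: 24 blocks

Answer: 2 blocks, 20 active warps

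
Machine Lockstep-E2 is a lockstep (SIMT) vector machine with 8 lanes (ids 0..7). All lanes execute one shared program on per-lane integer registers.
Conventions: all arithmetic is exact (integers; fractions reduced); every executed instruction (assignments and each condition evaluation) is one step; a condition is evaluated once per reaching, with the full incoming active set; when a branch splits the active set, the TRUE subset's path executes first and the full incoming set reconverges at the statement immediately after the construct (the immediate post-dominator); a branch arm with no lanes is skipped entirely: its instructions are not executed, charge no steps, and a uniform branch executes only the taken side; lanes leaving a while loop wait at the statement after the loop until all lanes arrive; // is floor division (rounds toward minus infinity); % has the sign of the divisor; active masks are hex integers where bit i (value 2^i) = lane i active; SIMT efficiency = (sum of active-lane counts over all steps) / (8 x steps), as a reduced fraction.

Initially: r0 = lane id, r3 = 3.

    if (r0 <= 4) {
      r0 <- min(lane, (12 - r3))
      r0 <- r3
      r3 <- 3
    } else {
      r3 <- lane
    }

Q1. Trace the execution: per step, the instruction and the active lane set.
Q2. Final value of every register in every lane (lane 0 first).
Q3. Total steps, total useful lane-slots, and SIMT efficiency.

step 0: eval (r0 <= 4)               0xff
step 1: r0 <- min(lane, (12 - r3))   0x1f
step 2: r0 <- r3                     0x1f
step 3: r3 <- 3                      0x1f
step 4: r3 <- lane                   0xe0

Answer: 5 steps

r0: 3,3,3,3,3,5,6,7
r3: 3,3,3,3,3,5,6,7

steps = 5; useful = 26; efficiency = 26/40 = 13/20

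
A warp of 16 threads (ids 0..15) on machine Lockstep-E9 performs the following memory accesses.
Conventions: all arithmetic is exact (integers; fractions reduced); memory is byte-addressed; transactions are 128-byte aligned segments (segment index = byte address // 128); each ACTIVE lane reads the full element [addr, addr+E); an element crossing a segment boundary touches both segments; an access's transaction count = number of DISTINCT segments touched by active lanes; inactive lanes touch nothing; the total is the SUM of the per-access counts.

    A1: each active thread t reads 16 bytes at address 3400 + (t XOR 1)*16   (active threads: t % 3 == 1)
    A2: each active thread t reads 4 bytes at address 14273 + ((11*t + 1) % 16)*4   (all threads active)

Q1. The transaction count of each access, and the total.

A1: 3 transactions
A2: 2 transactions

Answer: 3,2; total 5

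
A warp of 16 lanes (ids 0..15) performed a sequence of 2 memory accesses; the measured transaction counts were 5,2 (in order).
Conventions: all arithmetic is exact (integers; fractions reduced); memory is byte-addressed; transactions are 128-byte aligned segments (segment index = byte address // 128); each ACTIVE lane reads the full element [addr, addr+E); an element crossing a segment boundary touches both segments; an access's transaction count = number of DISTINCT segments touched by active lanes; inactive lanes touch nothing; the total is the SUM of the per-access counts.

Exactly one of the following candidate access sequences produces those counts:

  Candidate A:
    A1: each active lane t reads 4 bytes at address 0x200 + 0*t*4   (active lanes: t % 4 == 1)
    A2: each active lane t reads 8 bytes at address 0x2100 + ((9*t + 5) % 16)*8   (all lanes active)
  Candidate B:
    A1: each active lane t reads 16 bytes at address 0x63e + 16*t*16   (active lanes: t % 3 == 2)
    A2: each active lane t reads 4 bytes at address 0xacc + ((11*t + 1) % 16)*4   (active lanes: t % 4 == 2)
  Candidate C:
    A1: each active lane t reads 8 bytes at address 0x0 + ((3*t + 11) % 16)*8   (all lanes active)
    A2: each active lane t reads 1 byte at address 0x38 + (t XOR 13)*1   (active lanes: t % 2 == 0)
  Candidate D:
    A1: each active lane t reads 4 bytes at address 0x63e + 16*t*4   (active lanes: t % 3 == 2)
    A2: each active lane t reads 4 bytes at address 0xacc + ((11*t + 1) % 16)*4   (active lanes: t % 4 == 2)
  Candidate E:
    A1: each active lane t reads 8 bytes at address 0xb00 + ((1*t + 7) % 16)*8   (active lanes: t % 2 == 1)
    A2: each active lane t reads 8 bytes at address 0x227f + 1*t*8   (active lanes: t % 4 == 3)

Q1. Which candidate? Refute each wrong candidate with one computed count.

A: A1 gives 1 transaction, not 5
C: A1 gives 1 transaction, not 5
D: A1 gives 7 transactions, not 5
E: A1 gives 1 transaction, not 5
B: all counts match (5,2)

Answer: B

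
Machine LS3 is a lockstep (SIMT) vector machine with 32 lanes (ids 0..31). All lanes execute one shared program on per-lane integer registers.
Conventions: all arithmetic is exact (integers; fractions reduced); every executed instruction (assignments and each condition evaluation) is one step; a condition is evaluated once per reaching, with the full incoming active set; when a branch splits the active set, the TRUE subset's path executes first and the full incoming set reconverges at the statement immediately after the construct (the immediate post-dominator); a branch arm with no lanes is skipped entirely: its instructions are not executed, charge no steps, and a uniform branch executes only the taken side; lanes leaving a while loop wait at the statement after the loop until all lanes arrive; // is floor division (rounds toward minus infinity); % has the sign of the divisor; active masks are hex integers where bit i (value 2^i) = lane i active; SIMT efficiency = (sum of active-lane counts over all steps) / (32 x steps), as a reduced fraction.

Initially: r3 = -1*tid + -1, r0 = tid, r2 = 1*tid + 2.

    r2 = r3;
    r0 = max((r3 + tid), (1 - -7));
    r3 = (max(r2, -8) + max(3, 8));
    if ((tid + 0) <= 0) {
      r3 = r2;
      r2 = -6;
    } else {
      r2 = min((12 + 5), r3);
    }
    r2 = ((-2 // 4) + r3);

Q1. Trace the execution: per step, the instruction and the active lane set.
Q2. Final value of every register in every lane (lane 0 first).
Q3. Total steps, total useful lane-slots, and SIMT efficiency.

step 0: r2 <- r3                     0xffffffff
step 1: r0 <- max((r3 + tid), (1 - -7)) 0xffffffff
step 2: r3 <- (max(r2, -8) + max(3, 8)) 0xffffffff
step 3: eval ((tid + 0) <= 0)        0xffffffff
step 4: r3 <- r2                     0x00000001
step 5: r2 <- -6                     0x00000001
step 6: r2 <- min((12 + 5), r3)      0xfffffffe
step 7: r2 <- ((-2 // 4) + r3)       0xffffffff

Answer: 8 steps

r3: -1,6,5,4,3,2,1,0,0,0,0,0,0,0,0,0,0,0,0,0,0,0,0,0,0,0,0,0,0,0,0,0
r0: 8,8,8,8,8,8,8,8,8,8,8,8,8,8,8,8,8,8,8,8,8,8,8,8,8,8,8,8,8,8,8,8
r2: -2,5,4,3,2,1,0,-1,-1,-1,-1,-1,-1,-1,-1,-1,-1,-1,-1,-1,-1,-1,-1,-1,-1,-1,-1,-1,-1,-1,-1,-1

steps = 8; useful = 193; efficiency = 193/256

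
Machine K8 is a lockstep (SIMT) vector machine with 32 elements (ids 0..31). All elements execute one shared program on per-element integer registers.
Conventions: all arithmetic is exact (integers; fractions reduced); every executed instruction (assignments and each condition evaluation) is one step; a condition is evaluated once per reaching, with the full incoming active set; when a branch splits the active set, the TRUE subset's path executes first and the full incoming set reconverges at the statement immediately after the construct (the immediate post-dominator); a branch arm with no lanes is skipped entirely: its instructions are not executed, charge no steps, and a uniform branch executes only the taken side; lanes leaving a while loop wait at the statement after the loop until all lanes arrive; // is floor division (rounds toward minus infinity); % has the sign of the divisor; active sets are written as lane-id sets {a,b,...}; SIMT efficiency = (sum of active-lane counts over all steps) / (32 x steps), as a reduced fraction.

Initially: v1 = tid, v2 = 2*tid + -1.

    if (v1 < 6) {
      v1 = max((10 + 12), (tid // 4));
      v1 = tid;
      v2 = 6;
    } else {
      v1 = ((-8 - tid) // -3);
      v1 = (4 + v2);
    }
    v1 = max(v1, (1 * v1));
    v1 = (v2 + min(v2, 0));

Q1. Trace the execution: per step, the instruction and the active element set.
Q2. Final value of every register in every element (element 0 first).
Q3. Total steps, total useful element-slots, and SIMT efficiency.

step 0: eval (v1 < 6)                {0,1,2,3,4,5,6,7,8,9,10,11,12,13,14,15,16,17,18,19,20,21,22,23,24,25,26,27,28,29,30,31}
step 1: v1 <- max((10 + 12), (tid // 4)) {0,1,2,3,4,5}
step 2: v1 <- tid                    {0,1,2,3,4,5}
step 3: v2 <- 6                      {0,1,2,3,4,5}
step 4: v1 <- ((-8 - tid) // -3)     {6,7,8,9,10,11,12,13,14,15,16,17,18,19,20,21,22,23,24,25,26,27,28,29,30,31}
step 5: v1 <- (4 + v2)               {6,7,8,9,10,11,12,13,14,15,16,17,18,19,20,21,22,23,24,25,26,27,28,29,30,31}
step 6: v1 <- max(v1, (1 * v1))      {0,1,2,3,4,5,6,7,8,9,10,11,12,13,14,15,16,17,18,19,20,21,22,23,24,25,26,27,28,29,30,31}
step 7: v1 <- (v2 + min(v2, 0))      {0,1,2,3,4,5,6,7,8,9,10,11,12,13,14,15,16,17,18,19,20,21,22,23,24,25,26,27,28,29,30,31}

Answer: 8 steps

v1: 6,6,6,6,6,6,11,13,15,17,19,21,23,25,27,29,31,33,35,37,39,41,43,45,47,49,51,53,55,57,59,61
v2: 6,6,6,6,6,6,11,13,15,17,19,21,23,25,27,29,31,33,35,37,39,41,43,45,47,49,51,53,55,57,59,61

steps = 8; useful = 166; efficiency = 166/256 = 83/128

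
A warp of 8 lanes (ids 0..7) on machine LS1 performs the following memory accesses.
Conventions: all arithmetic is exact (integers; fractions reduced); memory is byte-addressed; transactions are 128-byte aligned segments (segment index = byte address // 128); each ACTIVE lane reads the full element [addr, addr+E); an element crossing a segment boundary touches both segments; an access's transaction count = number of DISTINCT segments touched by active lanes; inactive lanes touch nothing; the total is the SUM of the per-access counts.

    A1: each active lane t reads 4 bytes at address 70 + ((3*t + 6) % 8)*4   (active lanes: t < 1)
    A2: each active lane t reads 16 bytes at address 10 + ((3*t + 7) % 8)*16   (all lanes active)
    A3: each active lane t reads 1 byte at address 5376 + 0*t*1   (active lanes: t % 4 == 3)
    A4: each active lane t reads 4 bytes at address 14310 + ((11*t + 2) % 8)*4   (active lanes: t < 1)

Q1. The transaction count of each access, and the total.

A1: 1 transaction
A2: 2 transactions
A3: 1 transaction
A4: 1 transaction

Answer: 1,2,1,1; total 5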